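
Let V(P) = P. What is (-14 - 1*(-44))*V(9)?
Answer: 270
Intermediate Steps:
(-14 - 1*(-44))*V(9) = (-14 - 1*(-44))*9 = (-14 + 44)*9 = 30*9 = 270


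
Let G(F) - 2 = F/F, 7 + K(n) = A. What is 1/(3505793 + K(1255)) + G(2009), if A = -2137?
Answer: 10510948/3503649 ≈ 3.0000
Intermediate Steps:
K(n) = -2144 (K(n) = -7 - 2137 = -2144)
G(F) = 3 (G(F) = 2 + F/F = 2 + 1 = 3)
1/(3505793 + K(1255)) + G(2009) = 1/(3505793 - 2144) + 3 = 1/3503649 + 3 = 10510948/3503649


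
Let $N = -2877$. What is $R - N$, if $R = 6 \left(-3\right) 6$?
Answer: $2769$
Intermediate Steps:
$R = -108$ ($R = \left(-18\right) 6 = -108$)
$R - N = -108 - -2877 = -108 + 2877 = 2769$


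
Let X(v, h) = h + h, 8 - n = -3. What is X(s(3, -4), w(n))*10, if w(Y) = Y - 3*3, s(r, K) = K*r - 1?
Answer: 40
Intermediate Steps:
n = 11 (n = 8 - 1*(-3) = 8 + 3 = 11)
s(r, K) = -1 + K*r
w(Y) = -9 + Y (w(Y) = Y - 9 = -9 + Y)
X(v, h) = 2*h
X(s(3, -4), w(n))*10 = (2*(-9 + 11))*10 = (2*2)*10 = 4*10 = 40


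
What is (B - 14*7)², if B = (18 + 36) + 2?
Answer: 1764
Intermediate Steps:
B = 56 (B = 54 + 2 = 56)
(B - 14*7)² = (56 - 14*7)² = (56 - 98)² = (-42)² = 1764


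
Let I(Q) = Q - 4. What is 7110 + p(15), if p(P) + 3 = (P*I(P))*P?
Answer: 9582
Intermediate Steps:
I(Q) = -4 + Q
p(P) = -3 + P**2*(-4 + P) (p(P) = -3 + (P*(-4 + P))*P = -3 + P**2*(-4 + P))
7110 + p(15) = 7110 + (-3 + 15**2*(-4 + 15)) = 7110 + (-3 + 225*11) = 7110 + (-3 + 2475) = 7110 + 2472 = 9582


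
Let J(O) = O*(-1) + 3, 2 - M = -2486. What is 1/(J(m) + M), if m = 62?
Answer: 1/2429 ≈ 0.00041169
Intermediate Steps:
M = 2488 (M = 2 - 1*(-2486) = 2 + 2486 = 2488)
J(O) = 3 - O (J(O) = -O + 3 = 3 - O)
1/(J(m) + M) = 1/((3 - 1*62) + 2488) = 1/((3 - 62) + 2488) = 1/(-59 + 2488) = 1/2429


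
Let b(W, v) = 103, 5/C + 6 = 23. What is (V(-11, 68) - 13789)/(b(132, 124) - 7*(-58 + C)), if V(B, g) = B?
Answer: -117300/4309 ≈ -27.222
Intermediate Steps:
C = 5/17 (C = 5/(-6 + 23) = 5/17 ≈ 0.29412)
(V(-11, 68) - 13789)/(b(132, 124) - 7*(-58 + C)) = (-11 - 13789)/(103 - 7*(-58 + 5/17)) = -13800/(103 - 7*(-981/17)) = -13800/(103 + 6867/17) = -13800/8618/17 = -13800*17/8618 = -117300/4309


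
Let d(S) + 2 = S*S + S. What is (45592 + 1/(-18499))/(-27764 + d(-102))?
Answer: -843406407/323066536 ≈ -2.6106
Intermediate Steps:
d(S) = -2 + S + S² (d(S) = -2 + (S*S + S) = -2 + (S² + S) = -2 + (S + S²) = -2 + S + S²)
(45592 + 1/(-18499))/(-27764 + d(-102)) = (45592 + 1/(-18499))/(-27764 + (-2 - 102 + (-102)²)) = (45592 - 1/18499)/(-27764 + (-2 - 102 + 10404)) = 843406407/(18499*(-27764 + 10300)) = (843406407/18499)/(-17464) = (843406407/18499)*(-1/17464) = -843406407/323066536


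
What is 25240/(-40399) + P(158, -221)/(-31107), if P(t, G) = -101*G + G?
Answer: -1677958580/1256691693 ≈ -1.3352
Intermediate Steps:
P(t, G) = -100*G
25240/(-40399) + P(158, -221)/(-31107) = 25240/(-40399) - 100*(-221)/(-31107) = 25240*(-1/40399) + 22100*(-1/31107) = -25240/40399 - 22100/31107 = -1677958580/1256691693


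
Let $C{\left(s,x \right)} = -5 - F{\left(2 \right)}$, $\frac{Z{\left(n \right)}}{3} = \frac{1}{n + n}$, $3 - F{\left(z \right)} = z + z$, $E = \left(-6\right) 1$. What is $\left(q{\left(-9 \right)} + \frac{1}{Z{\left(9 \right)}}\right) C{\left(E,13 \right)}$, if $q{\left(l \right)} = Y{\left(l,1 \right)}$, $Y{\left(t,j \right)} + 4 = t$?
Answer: $28$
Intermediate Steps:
$E = -6$
$Y{\left(t,j \right)} = -4 + t$
$F{\left(z \right)} = 3 - 2 z$ ($F{\left(z \right)} = 3 - \left(z + z\right) = 3 - 2 z$)
$Z{\left(n \right)} = \frac{3}{2 n}$ ($Z{\left(n \right)} = \frac{3}{n + n} = \frac{3}{2 n}$)
$C{\left(s,x \right)} = -4$ ($C{\left(s,x \right)} = -5 - \left(3 - 4\right) = -5 - -1 = -5 + 1 = -4$)
$q{\left(l \right)} = -4 + l$
$\left(q{\left(-9 \right)} + \frac{1}{Z{\left(9 \right)}}\right) C{\left(E,13 \right)} = \left(\left(-4 - 9\right) + \frac{1}{\frac{3}{2} \cdot \frac{1}{9}}\right) \left(-4\right) = \left(-13 + \frac{1}{\frac{3}{2} \cdot \frac{1}{9}}\right) \left(-4\right) = \left(-13 + \frac{1}{\frac{1}{6}}\right) \left(-4\right) = \left(-13 + 6\right) \left(-4\right) = \left(-7\right) \left(-4\right) = 28$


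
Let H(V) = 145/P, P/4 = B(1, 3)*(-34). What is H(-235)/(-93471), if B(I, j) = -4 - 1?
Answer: -29/12712056 ≈ -2.2813e-6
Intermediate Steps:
B(I, j) = -5
P = 680 (P = 4*(-5*(-34)) = 4*170 = 680)
H(V) = 29/136 (H(V) = 145/680 = 145*(1/680) = 29/136)
H(-235)/(-93471) = (29/136)/(-93471) = (29/136)*(-1/93471) = -29/12712056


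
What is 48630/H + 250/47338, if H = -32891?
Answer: -1146912095/778497079 ≈ -1.4732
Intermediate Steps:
48630/H + 250/47338 = 48630/(-32891) + 250/47338 = 48630*(-1/32891) + 250*(1/47338) = -48630/32891 + 125/23669 = -1146912095/778497079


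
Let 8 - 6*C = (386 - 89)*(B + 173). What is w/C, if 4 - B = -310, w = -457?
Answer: 2742/144631 ≈ 0.018959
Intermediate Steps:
B = 314 (B = 4 - 1*(-310) = 4 + 310 = 314)
C = -144631/6 (C = 4/3 - (386 - 89)*(314 + 173)/6 = 4/3 - 99*487/2 = 4/3 - 1/6*144639 = 4/3 - 48213/2 = -144631/6 ≈ -24105.)
w/C = -457/(-144631/6) = -457*(-6/144631) = 2742/144631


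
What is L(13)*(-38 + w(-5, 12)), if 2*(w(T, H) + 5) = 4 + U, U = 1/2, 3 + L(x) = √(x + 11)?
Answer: 489/4 - 163*√6/2 ≈ -77.383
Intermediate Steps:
L(x) = -3 + √(11 + x) (L(x) = -3 + √(x + 11) = -3 + √(11 + x))
U = ½ ≈ 0.50000
w(T, H) = -11/4 (w(T, H) = -5 + (4 + ½)/2 = -5 + (½)*(9/2) = -5 + 9/4 = -11/4)
L(13)*(-38 + w(-5, 12)) = (-3 + √(11 + 13))*(-38 - 11/4) = (-3 + √24)*(-163/4) = (-3 + 2*√6)*(-163/4) = 489/4 - 163*√6/2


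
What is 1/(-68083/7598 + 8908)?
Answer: 7598/67614901 ≈ 0.00011237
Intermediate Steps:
1/(-68083/7598 + 8908) = 1/(67614901/7598) = 7598/67614901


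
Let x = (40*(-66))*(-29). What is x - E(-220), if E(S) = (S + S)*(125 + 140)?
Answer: 193160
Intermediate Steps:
x = 76560 (x = -2640*(-29) = 76560)
E(S) = 530*S (E(S) = (2*S)*265 = 530*S)
x - E(-220) = 76560 - 530*(-220) = 76560 - 1*(-116600) = 76560 + 116600 = 193160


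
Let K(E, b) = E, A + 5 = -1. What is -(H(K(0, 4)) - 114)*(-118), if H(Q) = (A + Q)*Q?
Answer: -13452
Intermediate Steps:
A = -6 (A = -5 - 1 = -6)
H(Q) = Q*(-6 + Q) (H(Q) = (-6 + Q)*Q = Q*(-6 + Q))
-(H(K(0, 4)) - 114)*(-118) = -(0*(-6 + 0) - 114)*(-118) = -(0*(-6) - 114)*(-118) = -(0 - 114)*(-118) = -(-114)*(-118) = -1*13452 = -13452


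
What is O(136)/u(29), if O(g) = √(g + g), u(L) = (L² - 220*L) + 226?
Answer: -4*√17/5313 ≈ -0.0031042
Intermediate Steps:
u(L) = 226 + L² - 220*L
O(g) = √2*√g (O(g) = √(2*g) = √2*√g)
O(136)/u(29) = (√2*√136)/(226 + 29² - 220*29) = (√2*(2*√34))/(226 + 841 - 6380) = (4*√17)/(-5313) = (4*√17)*(-1/5313) = -4*√17/5313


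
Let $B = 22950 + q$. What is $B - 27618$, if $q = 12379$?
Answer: $7711$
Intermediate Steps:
$B = 35329$ ($B = 22950 + 12379 = 35329$)
$B - 27618 = 35329 - 27618 = 7711$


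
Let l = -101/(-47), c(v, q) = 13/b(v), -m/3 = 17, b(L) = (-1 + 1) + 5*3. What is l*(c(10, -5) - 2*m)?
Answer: 155843/705 ≈ 221.05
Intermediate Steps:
b(L) = 15 (b(L) = 0 + 15 = 15)
m = -51 (m = -3*17 = -51)
c(v, q) = 13/15
l = 101/47 (l = -101*(-1/47) = 101/47 ≈ 2.1489)
l*(c(10, -5) - 2*m) = 101*(13/15 - 2*(-51))/47 = 101*(13/15 + 102)/47 = (101/47)*(1543/15) = 155843/705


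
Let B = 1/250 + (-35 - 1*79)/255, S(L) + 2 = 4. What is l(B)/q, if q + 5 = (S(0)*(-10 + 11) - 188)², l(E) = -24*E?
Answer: 22596/73505875 ≈ 0.00030740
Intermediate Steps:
S(L) = 2 (S(L) = -2 + 4 = 2)
B = -1883/4250 (B = 1*(1/250) + (-35 - 79)*(1/255) = 1/250 - 114*1/255 = 1/250 - 38/85 = -1883/4250 ≈ -0.44306)
q = 34591 (q = -5 + (2*(-10 + 11) - 188)² = -5 + (2*1 - 188)² = -5 + (2 - 188)² = -5 + (-186)² = -5 + 34596 = 34591)
l(B)/q = -24*(-1883/4250)/34591 = (22596/2125)*(1/34591) = 22596/73505875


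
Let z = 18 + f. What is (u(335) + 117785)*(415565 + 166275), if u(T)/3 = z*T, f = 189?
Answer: 189575108800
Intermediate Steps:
z = 207 (z = 18 + 189 = 207)
u(T) = 621*T (u(T) = 3*(207*T) = 621*T)
(u(335) + 117785)*(415565 + 166275) = (621*335 + 117785)*(415565 + 166275) = (208035 + 117785)*581840 = 325820*581840 = 189575108800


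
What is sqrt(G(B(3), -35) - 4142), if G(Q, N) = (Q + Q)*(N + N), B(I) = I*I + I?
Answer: I*sqrt(5822) ≈ 76.302*I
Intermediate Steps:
B(I) = I + I**2 (B(I) = I**2 + I = I + I**2)
G(Q, N) = 4*N*Q (G(Q, N) = (2*Q)*(2*N) = 4*N*Q)
sqrt(G(B(3), -35) - 4142) = sqrt(4*(-35)*(3*(1 + 3)) - 4142) = sqrt(4*(-35)*(3*4) - 4142) = sqrt(4*(-35)*12 - 4142) = sqrt(-1680 - 4142) = sqrt(-5822) = I*sqrt(5822)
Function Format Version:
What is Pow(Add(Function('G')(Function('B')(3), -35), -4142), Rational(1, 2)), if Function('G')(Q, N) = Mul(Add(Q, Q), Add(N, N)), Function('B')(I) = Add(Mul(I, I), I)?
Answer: Mul(I, Pow(5822, Rational(1, 2))) ≈ Mul(76.302, I)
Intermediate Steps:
Function('B')(I) = Add(I, Pow(I, 2)) (Function('B')(I) = Add(Pow(I, 2), I) = Add(I, Pow(I, 2)))
Function('G')(Q, N) = Mul(4, N, Q) (Function('G')(Q, N) = Mul(Mul(2, Q), Mul(2, N)) = Mul(4, N, Q))
Pow(Add(Function('G')(Function('B')(3), -35), -4142), Rational(1, 2)) = Pow(Add(Mul(4, -35, Mul(3, Add(1, 3))), -4142), Rational(1, 2)) = Pow(Add(Mul(4, -35, Mul(3, 4)), -4142), Rational(1, 2)) = Pow(Add(Mul(4, -35, 12), -4142), Rational(1, 2)) = Pow(Add(-1680, -4142), Rational(1, 2)) = Pow(-5822, Rational(1, 2)) = Mul(I, Pow(5822, Rational(1, 2)))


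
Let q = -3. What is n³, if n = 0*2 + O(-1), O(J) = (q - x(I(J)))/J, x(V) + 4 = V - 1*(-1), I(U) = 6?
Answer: 216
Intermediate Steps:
x(V) = -3 + V (x(V) = -4 + (V - 1*(-1)) = -4 + (V + 1) = -4 + (1 + V) = -3 + V)
O(J) = -6/J (O(J) = (-3 - (-3 + 6))/J = (-3 - 1*3)/J = (-3 - 3)/J = -6/J)
n = 6 (n = 0*2 - 6/(-1) = 0 - 6*(-1) = 0 + 6 = 6)
n³ = 6³ = 216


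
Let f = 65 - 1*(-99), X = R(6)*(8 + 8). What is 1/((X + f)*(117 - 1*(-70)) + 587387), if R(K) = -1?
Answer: 1/615063 ≈ 1.6258e-6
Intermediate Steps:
X = -16 (X = -(8 + 8) = -1*16 = -16)
f = 164 (f = 65 + 99 = 164)
1/((X + f)*(117 - 1*(-70)) + 587387) = 1/((-16 + 164)*(117 - 1*(-70)) + 587387) = 1/(148*(117 + 70) + 587387) = 1/(148*187 + 587387) = 1/(27676 + 587387) = 1/615063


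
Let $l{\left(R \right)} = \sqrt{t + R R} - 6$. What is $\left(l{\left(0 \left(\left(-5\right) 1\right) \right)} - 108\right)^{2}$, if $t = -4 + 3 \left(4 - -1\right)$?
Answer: $\left(114 - \sqrt{11}\right)^{2} \approx 12251.0$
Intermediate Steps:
$t = 11$ ($t = -4 + 3 \left(4 + 1\right) = -4 + 3 \cdot 5 = -4 + 15 = 11$)
$l{\left(R \right)} = -6 + \sqrt{11 + R^{2}}$ ($l{\left(R \right)} = \sqrt{11 + R R} - 6 = \sqrt{11 + R^{2}} - 6 = -6 + \sqrt{11 + R^{2}}$)
$\left(l{\left(0 \left(\left(-5\right) 1\right) \right)} - 108\right)^{2} = \left(\left(-6 + \sqrt{11 + \left(0 \left(\left(-5\right) 1\right)\right)^{2}}\right) - 108\right)^{2} = \left(\left(-6 + \sqrt{11 + \left(0 \left(-5\right)\right)^{2}}\right) - 108\right)^{2} = \left(\left(-6 + \sqrt{11 + 0^{2}}\right) - 108\right)^{2} = \left(\left(-6 + \sqrt{11 + 0}\right) - 108\right)^{2} = \left(\left(-6 + \sqrt{11}\right) - 108\right)^{2} = \left(-114 + \sqrt{11}\right)^{2}$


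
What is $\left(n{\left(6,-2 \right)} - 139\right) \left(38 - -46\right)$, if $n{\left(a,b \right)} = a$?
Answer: $-11172$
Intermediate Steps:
$\left(n{\left(6,-2 \right)} - 139\right) \left(38 - -46\right) = \left(6 - 139\right) \left(38 - -46\right) = - 133 \left(38 + 46\right) = \left(-133\right) 84 = -11172$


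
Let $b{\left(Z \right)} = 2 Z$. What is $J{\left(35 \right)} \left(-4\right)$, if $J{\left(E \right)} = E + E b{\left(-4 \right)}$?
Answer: $980$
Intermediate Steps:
$J{\left(E \right)} = - 7 E$ ($J{\left(E \right)} = E + E 2 \left(-4\right) = E + E \left(-8\right) = E - 8 E = - 7 E$)
$J{\left(35 \right)} \left(-4\right) = \left(-7\right) 35 \left(-4\right) = \left(-245\right) \left(-4\right) = 980$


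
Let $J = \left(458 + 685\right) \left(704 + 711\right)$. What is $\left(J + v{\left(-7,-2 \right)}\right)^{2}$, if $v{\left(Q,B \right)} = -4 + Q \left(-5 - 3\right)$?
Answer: $2615973055609$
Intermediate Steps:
$J = 1617345$ ($J = 1143 \cdot 1415 = 1617345$)
$v{\left(Q,B \right)} = -4 - 8 Q$ ($v{\left(Q,B \right)} = -4 + Q \left(-5 - 3\right) = -4 + Q \left(-8\right) = -4 - 8 Q$)
$\left(J + v{\left(-7,-2 \right)}\right)^{2} = \left(1617345 - -52\right)^{2} = \left(1617345 + \left(-4 + 56\right)\right)^{2} = \left(1617345 + 52\right)^{2} = 1617397^{2} = 2615973055609$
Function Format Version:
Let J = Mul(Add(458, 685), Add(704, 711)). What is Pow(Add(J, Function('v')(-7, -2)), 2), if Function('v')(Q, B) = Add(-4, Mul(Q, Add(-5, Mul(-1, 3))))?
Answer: 2615973055609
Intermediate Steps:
J = 1617345 (J = Mul(1143, 1415) = 1617345)
Function('v')(Q, B) = Add(-4, Mul(-8, Q)) (Function('v')(Q, B) = Add(-4, Mul(Q, Add(-5, -3))) = Add(-4, Mul(Q, -8)) = Add(-4, Mul(-8, Q)))
Pow(Add(J, Function('v')(-7, -2)), 2) = Pow(Add(1617345, Add(-4, Mul(-8, -7))), 2) = Pow(Add(1617345, Add(-4, 56)), 2) = Pow(Add(1617345, 52), 2) = Pow(1617397, 2) = 2615973055609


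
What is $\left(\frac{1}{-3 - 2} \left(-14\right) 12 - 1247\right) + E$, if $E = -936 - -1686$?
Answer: $- \frac{2317}{5} \approx -463.4$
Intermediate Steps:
$E = 750$ ($E = -936 + 1686 = 750$)
$\left(\frac{1}{-3 - 2} \left(-14\right) 12 - 1247\right) + E = \left(\frac{1}{-3 - 2} \left(-14\right) 12 - 1247\right) + 750 = \left(\frac{1}{-5} \left(-14\right) 12 - 1247\right) + 750 = \left(\left(- \frac{1}{5}\right) \left(-14\right) 12 - 1247\right) + 750 = \left(\frac{14}{5} \cdot 12 - 1247\right) + 750 = \left(\frac{168}{5} - 1247\right) + 750 = - \frac{6067}{5} + 750 = - \frac{2317}{5}$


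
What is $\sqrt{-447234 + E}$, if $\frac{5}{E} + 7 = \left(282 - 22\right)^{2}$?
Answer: $\frac{i \sqrt{2043328803158901}}{67593} \approx 668.76 i$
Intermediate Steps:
$E = \frac{5}{67593}$ ($E = \frac{5}{-7 + \left(282 - 22\right)^{2}} = \frac{5}{-7 + 260^{2}} = \frac{5}{-7 + 67600} = \frac{5}{67593} \approx 7.3972 \cdot 10^{-5}$)
$\sqrt{-447234 + E} = \sqrt{-447234 + \frac{5}{67593}} = \sqrt{- \frac{30229887757}{67593}} = \frac{i \sqrt{2043328803158901}}{67593}$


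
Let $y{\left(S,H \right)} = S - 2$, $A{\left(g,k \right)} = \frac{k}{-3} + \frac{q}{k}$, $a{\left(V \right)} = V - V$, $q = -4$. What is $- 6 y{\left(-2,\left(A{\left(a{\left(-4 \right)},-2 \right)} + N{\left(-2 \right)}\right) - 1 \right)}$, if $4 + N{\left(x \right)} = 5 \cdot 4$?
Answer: $24$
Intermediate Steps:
$N{\left(x \right)} = 16$ ($N{\left(x \right)} = -4 + 5 \cdot 4 = -4 + 20 = 16$)
$a{\left(V \right)} = 0$
$A{\left(g,k \right)} = - \frac{4}{k} - \frac{k}{3}$ ($A{\left(g,k \right)} = \frac{k}{-3} - \frac{4}{k} = k \left(- \frac{1}{3}\right) - \frac{4}{k} = - \frac{k}{3} - \frac{4}{k} = - \frac{4}{k} - \frac{k}{3}$)
$y{\left(S,H \right)} = -2 + S$
$- 6 y{\left(-2,\left(A{\left(a{\left(-4 \right)},-2 \right)} + N{\left(-2 \right)}\right) - 1 \right)} = - 6 \left(-2 - 2\right) = \left(-6\right) \left(-4\right) = 24$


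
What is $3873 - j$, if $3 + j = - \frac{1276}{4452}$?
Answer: $\frac{4314307}{1113} \approx 3876.3$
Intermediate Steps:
$j = - \frac{3658}{1113}$ ($j = -3 - \frac{1276}{4452} = -3 - \frac{319}{1113} = - \frac{3658}{1113} \approx -3.2866$)
$3873 - j = 3873 - - \frac{3658}{1113} = 3873 + \frac{3658}{1113} = \frac{4314307}{1113}$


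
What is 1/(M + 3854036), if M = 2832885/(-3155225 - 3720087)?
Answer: 6875312/26497697126347 ≈ 2.5947e-7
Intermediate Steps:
M = -2832885/6875312 (M = 2832885/(-6875312) = 2832885*(-1/6875312) = -2832885/6875312 ≈ -0.41204)
1/(M + 3854036) = 1/(-2832885/6875312 + 3854036) = 1/(26497697126347/6875312) = 6875312/26497697126347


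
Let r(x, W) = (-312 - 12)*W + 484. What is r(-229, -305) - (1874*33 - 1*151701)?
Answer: 189163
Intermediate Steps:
r(x, W) = 484 - 324*W (r(x, W) = -324*W + 484 = 484 - 324*W)
r(-229, -305) - (1874*33 - 1*151701) = (484 - 324*(-305)) - (1874*33 - 1*151701) = (484 + 98820) - (61842 - 151701) = 99304 - 1*(-89859) = 99304 + 89859 = 189163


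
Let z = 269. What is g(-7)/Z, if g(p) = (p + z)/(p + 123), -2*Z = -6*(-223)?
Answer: -131/38802 ≈ -0.0033761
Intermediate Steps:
Z = -669 (Z = -(-3)*(-223) = -½*1338 = -669)
g(p) = (269 + p)/(123 + p) (g(p) = (p + 269)/(p + 123) = (269 + p)/(123 + p))
g(-7)/Z = ((269 - 7)/(123 - 7))/(-669) = (262/116)*(-1/669) = ((1/116)*262)*(-1/669) = (131/58)*(-1/669) = -131/38802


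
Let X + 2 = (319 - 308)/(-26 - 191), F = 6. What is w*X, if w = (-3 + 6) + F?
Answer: -4005/217 ≈ -18.456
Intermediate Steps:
X = -445/217 (X = -2 + (319 - 308)/(-26 - 191) = -2 + 11/(-217) = -2 + 11*(-1/217) = -2 - 11/217 = -445/217 ≈ -2.0507)
w = 9 (w = (-3 + 6) + 6 = 3 + 6 = 9)
w*X = 9*(-445/217) = -4005/217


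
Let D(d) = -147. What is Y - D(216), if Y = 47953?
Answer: 48100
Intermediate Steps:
Y - D(216) = 47953 - 1*(-147) = 47953 + 147 = 48100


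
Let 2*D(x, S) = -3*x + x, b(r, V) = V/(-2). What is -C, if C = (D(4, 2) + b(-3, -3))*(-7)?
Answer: -35/2 ≈ -17.500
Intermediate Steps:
b(r, V) = -V/2 (b(r, V) = V*(-1/2) = -V/2)
D(x, S) = -x (D(x, S) = (-3*x + x)/2 = (-2*x)/2 = -x)
C = 35/2 (C = (-1*4 - 1/2*(-3))*(-7) = (-4 + 3/2)*(-7) = -5/2*(-7) = 35/2 ≈ 17.500)
-C = -1*35/2 = -35/2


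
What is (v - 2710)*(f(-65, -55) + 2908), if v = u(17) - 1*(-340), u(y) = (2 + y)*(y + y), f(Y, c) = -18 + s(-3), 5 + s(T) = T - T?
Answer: -4973740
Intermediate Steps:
s(T) = -5 (s(T) = -5 + (T - T) = -5 + 0 = -5)
f(Y, c) = -23 (f(Y, c) = -18 - 5 = -23)
u(y) = 2*y*(2 + y) (u(y) = (2 + y)*(2*y) = 2*y*(2 + y))
v = 986 (v = 2*17*(2 + 17) - 1*(-340) = 2*17*19 + 340 = 646 + 340 = 986)
(v - 2710)*(f(-65, -55) + 2908) = (986 - 2710)*(-23 + 2908) = -1724*2885 = -4973740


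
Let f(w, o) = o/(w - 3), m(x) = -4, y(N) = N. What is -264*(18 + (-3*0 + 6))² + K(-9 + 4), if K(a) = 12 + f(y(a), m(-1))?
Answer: -304103/2 ≈ -1.5205e+5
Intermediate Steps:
f(w, o) = o/(-3 + w)
K(a) = 12 - 4/(-3 + a)
-264*(18 + (-3*0 + 6))² + K(-9 + 4) = -264*(18 + (-3*0 + 6))² + 4*(-10 + 3*(-9 + 4))/(-3 + (-9 + 4)) = -264*(18 + (0 + 6))² + 4*(-10 + 3*(-5))/(-3 - 5) = -264*(18 + 6)² + 4*(-10 - 15)/(-8) = -264*24² + 4*(-⅛)*(-25) = -264*576 + 25/2 = -152064 + 25/2 = -304103/2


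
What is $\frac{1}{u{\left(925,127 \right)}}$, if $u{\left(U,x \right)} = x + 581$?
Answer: $\frac{1}{708} \approx 0.0014124$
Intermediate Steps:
$u{\left(U,x \right)} = 581 + x$
$\frac{1}{u{\left(925,127 \right)}} = \frac{1}{581 + 127} = \frac{1}{708}$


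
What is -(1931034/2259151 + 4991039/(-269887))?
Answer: 10754349774731/609715485937 ≈ 17.638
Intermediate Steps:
-(1931034/2259151 + 4991039/(-269887)) = -(1931034*(1/2259151) + 4991039*(-1/269887)) = -(1931034/2259151 - 4991039/269887) = -1*(-10754349774731/609715485937) = 10754349774731/609715485937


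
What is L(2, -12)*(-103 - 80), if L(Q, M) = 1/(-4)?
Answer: 183/4 ≈ 45.750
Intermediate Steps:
L(Q, M) = -¼
L(2, -12)*(-103 - 80) = -(-103 - 80)/4 = -¼*(-183) = 183/4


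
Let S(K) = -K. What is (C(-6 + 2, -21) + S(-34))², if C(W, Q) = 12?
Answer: 2116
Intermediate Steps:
(C(-6 + 2, -21) + S(-34))² = (12 - 1*(-34))² = (12 + 34)² = 46² = 2116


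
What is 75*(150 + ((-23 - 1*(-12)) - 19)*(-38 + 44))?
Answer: -2250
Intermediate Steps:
75*(150 + ((-23 - 1*(-12)) - 19)*(-38 + 44)) = 75*(150 + ((-23 + 12) - 19)*6) = 75*(150 + (-11 - 19)*6) = 75*(150 - 30*6) = 75*(150 - 180) = 75*(-30) = -2250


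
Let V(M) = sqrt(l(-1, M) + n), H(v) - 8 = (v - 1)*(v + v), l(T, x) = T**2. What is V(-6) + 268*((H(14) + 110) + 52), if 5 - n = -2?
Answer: 143112 + 2*sqrt(2) ≈ 1.4311e+5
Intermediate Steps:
n = 7 (n = 5 - 1*(-2) = 5 + 2 = 7)
H(v) = 8 + 2*v*(-1 + v) (H(v) = 8 + (v - 1)*(v + v) = 8 + (-1 + v)*(2*v) = 8 + 2*v*(-1 + v))
V(M) = 2*sqrt(2) (V(M) = sqrt((-1)**2 + 7) = sqrt(1 + 7) = sqrt(8) = 2*sqrt(2))
V(-6) + 268*((H(14) + 110) + 52) = 2*sqrt(2) + 268*(((8 - 2*14 + 2*14**2) + 110) + 52) = 2*sqrt(2) + 268*(((8 - 28 + 2*196) + 110) + 52) = 2*sqrt(2) + 268*(((8 - 28 + 392) + 110) + 52) = 2*sqrt(2) + 268*((372 + 110) + 52) = 2*sqrt(2) + 268*(482 + 52) = 2*sqrt(2) + 268*534 = 2*sqrt(2) + 143112 = 143112 + 2*sqrt(2)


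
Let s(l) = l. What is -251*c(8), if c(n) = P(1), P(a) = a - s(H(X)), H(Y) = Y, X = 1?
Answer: 0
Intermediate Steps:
P(a) = -1 + a (P(a) = a - 1*1 = a - 1 = -1 + a)
c(n) = 0 (c(n) = -1 + 1 = 0)
-251*c(8) = -251*0 = 0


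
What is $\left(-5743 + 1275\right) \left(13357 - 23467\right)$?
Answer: $45171480$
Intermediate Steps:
$\left(-5743 + 1275\right) \left(13357 - 23467\right) = \left(-4468\right) \left(-10110\right) = 45171480$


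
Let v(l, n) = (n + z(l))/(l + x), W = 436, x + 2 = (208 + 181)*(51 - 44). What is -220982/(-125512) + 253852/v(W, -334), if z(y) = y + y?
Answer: 25146696674871/16881364 ≈ 1.4896e+6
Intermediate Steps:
z(y) = 2*y
x = 2721 (x = -2 + (208 + 181)*(51 - 44) = -2 + 389*7 = -2 + 2723 = 2721)
v(l, n) = (n + 2*l)/(2721 + l) (v(l, n) = (n + 2*l)/(l + 2721) = (n + 2*l)/(2721 + l))
-220982/(-125512) + 253852/v(W, -334) = -220982/(-125512) + 253852/(((-334 + 2*436)/(2721 + 436))) = -220982*(-1/125512) + 253852/(((-334 + 872)/3157)) = 110491/62756 + 253852/(((1/3157)*538)) = 110491/62756 + 253852/(538/3157) = 110491/62756 + 253852*(3157/538) = 110491/62756 + 400705382/269 = 25146696674871/16881364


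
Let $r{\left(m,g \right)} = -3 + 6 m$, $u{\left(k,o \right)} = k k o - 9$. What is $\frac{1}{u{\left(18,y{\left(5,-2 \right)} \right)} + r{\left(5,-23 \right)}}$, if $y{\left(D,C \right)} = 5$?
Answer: $\frac{1}{1638} \approx 0.0006105$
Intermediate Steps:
$u{\left(k,o \right)} = -9 + o k^{2}$ ($u{\left(k,o \right)} = k^{2} o - 9 = o k^{2} - 9 = -9 + o k^{2}$)
$\frac{1}{u{\left(18,y{\left(5,-2 \right)} \right)} + r{\left(5,-23 \right)}} = \frac{1}{\left(-9 + 5 \cdot 18^{2}\right) + \left(-3 + 6 \cdot 5\right)} = \frac{1}{\left(-9 + 5 \cdot 324\right) + \left(-3 + 30\right)} = \frac{1}{\left(-9 + 1620\right) + 27} = \frac{1}{1611 + 27} = \frac{1}{1638}$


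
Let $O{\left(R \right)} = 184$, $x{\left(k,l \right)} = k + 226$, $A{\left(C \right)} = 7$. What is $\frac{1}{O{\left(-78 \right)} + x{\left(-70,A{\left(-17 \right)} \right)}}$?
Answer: $\frac{1}{340} \approx 0.0029412$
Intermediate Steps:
$x{\left(k,l \right)} = 226 + k$
$\frac{1}{O{\left(-78 \right)} + x{\left(-70,A{\left(-17 \right)} \right)}} = \frac{1}{184 + \left(226 - 70\right)} = \frac{1}{184 + 156} = \frac{1}{340}$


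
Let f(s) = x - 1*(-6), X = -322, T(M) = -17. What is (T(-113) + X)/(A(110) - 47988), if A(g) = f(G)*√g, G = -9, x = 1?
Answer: 8133966/1151421377 + 2373*√110/2302842754 ≈ 0.0070751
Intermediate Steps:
f(s) = 7 (f(s) = 1 - 1*(-6) = 1 + 6 = 7)
A(g) = 7*√g
(T(-113) + X)/(A(110) - 47988) = (-17 - 322)/(7*√110 - 47988) = -339/(-47988 + 7*√110)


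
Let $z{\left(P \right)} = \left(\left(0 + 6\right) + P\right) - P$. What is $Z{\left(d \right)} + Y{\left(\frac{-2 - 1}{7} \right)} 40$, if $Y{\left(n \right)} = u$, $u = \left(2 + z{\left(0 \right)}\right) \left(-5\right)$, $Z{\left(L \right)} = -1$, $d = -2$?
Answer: $-1601$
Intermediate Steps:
$z{\left(P \right)} = 6$ ($z{\left(P \right)} = \left(6 + P\right) - P = 6$)
$u = -40$ ($u = \left(2 + 6\right) \left(-5\right) = 8 \left(-5\right) = -40$)
$Y{\left(n \right)} = -40$
$Z{\left(d \right)} + Y{\left(\frac{-2 - 1}{7} \right)} 40 = -1 - 1600 = -1601$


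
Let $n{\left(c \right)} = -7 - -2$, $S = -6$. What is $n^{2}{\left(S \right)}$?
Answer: $25$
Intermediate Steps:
$n{\left(c \right)} = -5$ ($n{\left(c \right)} = -7 + 2 = -5$)
$n^{2}{\left(S \right)} = \left(-5\right)^{2} = 25$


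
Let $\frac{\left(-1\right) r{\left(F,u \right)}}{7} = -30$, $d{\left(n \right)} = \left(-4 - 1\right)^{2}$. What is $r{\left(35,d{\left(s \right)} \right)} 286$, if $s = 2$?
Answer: $60060$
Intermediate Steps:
$d{\left(n \right)} = 25$ ($d{\left(n \right)} = \left(-5\right)^{2} = 25$)
$r{\left(F,u \right)} = 210$ ($r{\left(F,u \right)} = \left(-7\right) \left(-30\right) = 210$)
$r{\left(35,d{\left(s \right)} \right)} 286 = 210 \cdot 286 = 60060$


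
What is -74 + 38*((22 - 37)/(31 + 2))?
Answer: -1004/11 ≈ -91.273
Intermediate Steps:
-74 + 38*((22 - 37)/(31 + 2)) = -74 + 38*(-15/33) = -74 + 38*(-15*1/33) = -74 + 38*(-5/11) = -74 - 190/11 = -1004/11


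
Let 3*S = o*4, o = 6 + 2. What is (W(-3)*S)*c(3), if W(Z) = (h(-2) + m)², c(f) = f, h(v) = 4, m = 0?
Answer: 512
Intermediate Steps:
o = 8
W(Z) = 16 (W(Z) = (4 + 0)² = 4² = 16)
S = 32/3 (S = (8*4)/3 = (⅓)*32 = 32/3 ≈ 10.667)
(W(-3)*S)*c(3) = (16*(32/3))*3 = (512/3)*3 = 512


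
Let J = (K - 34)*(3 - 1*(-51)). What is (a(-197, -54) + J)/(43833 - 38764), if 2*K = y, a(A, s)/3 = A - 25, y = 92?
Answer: -18/5069 ≈ -0.0035510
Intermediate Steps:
a(A, s) = -75 + 3*A (a(A, s) = 3*(A - 25) = 3*(-25 + A) = -75 + 3*A)
K = 46 (K = (½)*92 = 46)
J = 648 (J = (46 - 34)*(3 - 1*(-51)) = 12*(3 + 51) = 12*54 = 648)
(a(-197, -54) + J)/(43833 - 38764) = ((-75 + 3*(-197)) + 648)/(43833 - 38764) = ((-75 - 591) + 648)/5069 = (-666 + 648)*(1/5069) = -18*1/5069 = -18/5069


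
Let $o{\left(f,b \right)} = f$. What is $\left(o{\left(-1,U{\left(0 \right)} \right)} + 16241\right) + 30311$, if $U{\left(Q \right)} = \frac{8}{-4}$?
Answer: $46551$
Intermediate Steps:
$U{\left(Q \right)} = -2$ ($U{\left(Q \right)} = 8 \left(- \frac{1}{4}\right) = -2$)
$\left(o{\left(-1,U{\left(0 \right)} \right)} + 16241\right) + 30311 = \left(-1 + 16241\right) + 30311 = 16240 + 30311 = 46551$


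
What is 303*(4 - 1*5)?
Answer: -303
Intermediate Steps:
303*(4 - 1*5) = 303*(4 - 5) = 303*(-1) = -303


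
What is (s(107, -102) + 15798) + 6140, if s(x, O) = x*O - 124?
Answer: 10900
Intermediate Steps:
s(x, O) = -124 + O*x (s(x, O) = O*x - 124 = -124 + O*x)
(s(107, -102) + 15798) + 6140 = ((-124 - 102*107) + 15798) + 6140 = ((-124 - 10914) + 15798) + 6140 = (-11038 + 15798) + 6140 = 4760 + 6140 = 10900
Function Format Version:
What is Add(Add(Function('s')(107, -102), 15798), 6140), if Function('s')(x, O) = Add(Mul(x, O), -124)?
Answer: 10900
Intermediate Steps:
Function('s')(x, O) = Add(-124, Mul(O, x)) (Function('s')(x, O) = Add(Mul(O, x), -124) = Add(-124, Mul(O, x)))
Add(Add(Function('s')(107, -102), 15798), 6140) = Add(Add(Add(-124, Mul(-102, 107)), 15798), 6140) = Add(Add(Add(-124, -10914), 15798), 6140) = Add(Add(-11038, 15798), 6140) = Add(4760, 6140) = 10900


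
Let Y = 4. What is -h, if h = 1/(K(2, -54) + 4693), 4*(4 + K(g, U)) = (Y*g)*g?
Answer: -1/4693 ≈ -0.00021308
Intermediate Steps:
K(g, U) = -4 + g**2 (K(g, U) = -4 + ((4*g)*g)/4 = -4 + (4*g**2)/4 = -4 + g**2)
h = 1/4693 (h = 1/((-4 + 2**2) + 4693) = 1/((-4 + 4) + 4693) = 1/(0 + 4693) = 1/4693 ≈ 0.00021308)
-h = -1*1/4693 = -1/4693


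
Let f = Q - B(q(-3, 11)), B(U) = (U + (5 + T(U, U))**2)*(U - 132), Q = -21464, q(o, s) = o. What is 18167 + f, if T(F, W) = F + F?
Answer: -3567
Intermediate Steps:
T(F, W) = 2*F
B(U) = (-132 + U)*(U + (5 + 2*U)**2) (B(U) = (U + (5 + 2*U)**2)*(U - 132) = (U + (5 + 2*U)**2)*(-132 + U) = (-132 + U)*(U + (5 + 2*U)**2))
f = -21734 (f = -21464 - (-3300 - 2747*(-3) - 507*(-3)**2 + 4*(-3)**3) = -21464 - (-3300 + 8241 - 507*9 + 4*(-27)) = -21464 - (-3300 + 8241 - 4563 - 108) = -21464 - 1*270 = -21464 - 270 = -21734)
18167 + f = 18167 - 21734 = -3567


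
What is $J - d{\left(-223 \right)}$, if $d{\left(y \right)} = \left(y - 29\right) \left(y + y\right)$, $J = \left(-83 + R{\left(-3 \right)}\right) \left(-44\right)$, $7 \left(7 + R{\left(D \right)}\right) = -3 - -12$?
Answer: $- \frac{759420}{7} \approx -1.0849 \cdot 10^{5}$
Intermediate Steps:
$R{\left(D \right)} = - \frac{40}{7}$ ($R{\left(D \right)} = -7 + \frac{-3 - -12}{7} = -7 + \frac{-3 + 12}{7} = -7 + \frac{1}{7} \cdot 9 = -7 + \frac{9}{7} = - \frac{40}{7}$)
$J = \frac{27324}{7}$ ($J = \left(-83 - \frac{40}{7}\right) \left(-44\right) = \left(- \frac{621}{7}\right) \left(-44\right) = \frac{27324}{7} \approx 3903.4$)
$d{\left(y \right)} = 2 y \left(-29 + y\right)$ ($d{\left(y \right)} = \left(-29 + y\right) 2 y = 2 y \left(-29 + y\right)$)
$J - d{\left(-223 \right)} = \frac{27324}{7} - 2 \left(-223\right) \left(-29 - 223\right) = \frac{27324}{7} - 2 \left(-223\right) \left(-252\right) = \frac{27324}{7} - 112392 = - \frac{759420}{7}$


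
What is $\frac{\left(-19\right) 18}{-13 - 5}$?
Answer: $19$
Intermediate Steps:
$\frac{\left(-19\right) 18}{-13 - 5} = - \frac{342}{-18} = \left(-342\right) \left(- \frac{1}{18}\right) = 19$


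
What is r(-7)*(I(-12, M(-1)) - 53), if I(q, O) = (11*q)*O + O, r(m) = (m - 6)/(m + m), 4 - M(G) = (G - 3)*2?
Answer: -21125/14 ≈ -1508.9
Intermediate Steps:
M(G) = 10 - 2*G (M(G) = 4 - (G - 3)*2 = 4 - (-3 + G)*2 = 4 - (-6 + 2*G) = 4 + (6 - 2*G) = 10 - 2*G)
r(m) = (-6 + m)/(2*m) (r(m) = (-6 + m)/((2*m)) = (-6 + m)*(1/(2*m)) = (-6 + m)/(2*m))
I(q, O) = O + 11*O*q (I(q, O) = 11*O*q + O = O + 11*O*q)
r(-7)*(I(-12, M(-1)) - 53) = ((½)*(-6 - 7)/(-7))*((10 - 2*(-1))*(1 + 11*(-12)) - 53) = ((½)*(-⅐)*(-13))*((10 + 2)*(1 - 132) - 53) = 13*(12*(-131) - 53)/14 = 13*(-1572 - 53)/14 = (13/14)*(-1625) = -21125/14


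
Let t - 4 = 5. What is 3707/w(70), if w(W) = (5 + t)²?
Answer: 3707/196 ≈ 18.913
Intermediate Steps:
t = 9 (t = 4 + 5 = 9)
w(W) = 196 (w(W) = (5 + 9)² = 14² = 196)
3707/w(70) = 3707/196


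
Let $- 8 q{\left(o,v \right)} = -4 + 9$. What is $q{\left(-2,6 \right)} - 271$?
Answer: $- \frac{2173}{8} \approx -271.63$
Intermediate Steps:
$q{\left(o,v \right)} = - \frac{5}{8}$ ($q{\left(o,v \right)} = - \frac{-4 + 9}{8} = \left(- \frac{1}{8}\right) 5 = - \frac{5}{8}$)
$q{\left(-2,6 \right)} - 271 = - \frac{5}{8} - 271 = - \frac{2173}{8}$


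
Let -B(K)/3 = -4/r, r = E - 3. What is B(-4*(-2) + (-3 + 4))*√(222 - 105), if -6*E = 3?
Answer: -72*√13/7 ≈ -37.086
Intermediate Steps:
E = -½ (E = -⅙*3 = -½ ≈ -0.50000)
r = -7/2 (r = -½ - 3 = -7/2 ≈ -3.5000)
B(K) = -24/7 (B(K) = -(-12)/(-7/2) = -(-12)*(-2)/7 = -3*8/7 = -24/7)
B(-4*(-2) + (-3 + 4))*√(222 - 105) = -24*√(222 - 105)/7 = -72*√13/7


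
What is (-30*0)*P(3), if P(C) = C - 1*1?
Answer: 0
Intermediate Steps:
P(C) = -1 + C (P(C) = C - 1 = -1 + C)
(-30*0)*P(3) = (-30*0)*(-1 + 3) = 0*2 = 0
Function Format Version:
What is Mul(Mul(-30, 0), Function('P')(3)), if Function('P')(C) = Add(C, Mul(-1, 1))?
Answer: 0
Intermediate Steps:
Function('P')(C) = Add(-1, C) (Function('P')(C) = Add(C, -1) = Add(-1, C))
Mul(Mul(-30, 0), Function('P')(3)) = Mul(Mul(-30, 0), Add(-1, 3)) = Mul(0, 2) = 0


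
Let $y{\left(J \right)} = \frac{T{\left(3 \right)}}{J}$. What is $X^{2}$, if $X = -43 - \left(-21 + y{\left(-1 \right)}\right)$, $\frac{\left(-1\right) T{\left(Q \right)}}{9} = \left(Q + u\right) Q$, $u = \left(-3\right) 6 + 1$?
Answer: $126736$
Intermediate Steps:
$u = -17$ ($u = -18 + 1 = -17$)
$T{\left(Q \right)} = - 9 Q \left(-17 + Q\right)$ ($T{\left(Q \right)} = - 9 \left(Q - 17\right) Q = - 9 \left(-17 + Q\right) Q = - 9 Q \left(-17 + Q\right)$)
$y{\left(J \right)} = \frac{378}{J}$ ($y{\left(J \right)} = \frac{9 \cdot 3 \left(17 - 3\right)}{J} = \frac{9 \cdot 3 \cdot 14}{J} = \frac{378}{J}$)
$X = 356$ ($X = -43 - \left(-21 + \frac{378}{-1}\right) = -43 - \left(-21 + 378 \left(-1\right)\right) = -43 - \left(-21 - 378\right) = -43 - -399 = -43 + 399 = 356$)
$X^{2} = 356^{2} = 126736$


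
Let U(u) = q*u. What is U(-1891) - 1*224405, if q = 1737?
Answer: -3509072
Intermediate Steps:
U(u) = 1737*u
U(-1891) - 1*224405 = 1737*(-1891) - 1*224405 = -3284667 - 224405 = -3509072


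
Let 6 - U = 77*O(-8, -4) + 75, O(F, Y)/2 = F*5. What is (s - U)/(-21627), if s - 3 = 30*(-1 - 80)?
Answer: 8518/21627 ≈ 0.39386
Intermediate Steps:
O(F, Y) = 10*F (O(F, Y) = 2*(F*5) = 2*(5*F) = 10*F)
s = -2427 (s = 3 + 30*(-1 - 80) = 3 + 30*(-81) = 3 - 2430 = -2427)
U = 6091 (U = 6 - (77*(10*(-8)) + 75) = 6 - (77*(-80) + 75) = 6 - (-6160 + 75) = 6 - 1*(-6085) = 6 + 6085 = 6091)
(s - U)/(-21627) = (-2427 - 1*6091)/(-21627) = (-2427 - 6091)*(-1/21627) = -8518*(-1/21627) = 8518/21627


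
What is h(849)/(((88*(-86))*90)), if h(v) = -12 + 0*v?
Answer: 1/56760 ≈ 1.7618e-5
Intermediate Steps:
h(v) = -12 (h(v) = -12 + 0 = -12)
h(849)/(((88*(-86))*90)) = -12/((88*(-86))*90) = -12/((-7568*90)) = -12/(-681120) = -12*(-1/681120) = 1/56760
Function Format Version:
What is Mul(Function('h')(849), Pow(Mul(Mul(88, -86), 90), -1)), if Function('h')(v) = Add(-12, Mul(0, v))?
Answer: Rational(1, 56760) ≈ 1.7618e-5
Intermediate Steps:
Function('h')(v) = -12 (Function('h')(v) = Add(-12, 0) = -12)
Mul(Function('h')(849), Pow(Mul(Mul(88, -86), 90), -1)) = Mul(-12, Pow(Mul(Mul(88, -86), 90), -1)) = Mul(-12, Pow(Mul(-7568, 90), -1)) = Mul(-12, Pow(-681120, -1)) = Mul(-12, Rational(-1, 681120)) = Rational(1, 56760)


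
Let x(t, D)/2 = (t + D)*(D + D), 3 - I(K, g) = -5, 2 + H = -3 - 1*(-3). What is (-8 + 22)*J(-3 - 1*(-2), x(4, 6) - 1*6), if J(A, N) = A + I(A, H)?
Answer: 98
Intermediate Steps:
H = -2 (H = -2 + (-3 - 1*(-3)) = -2 + (-3 + 3) = -2 + 0 = -2)
I(K, g) = 8 (I(K, g) = 3 - 1*(-5) = 3 + 5 = 8)
x(t, D) = 4*D*(D + t) (x(t, D) = 2*((t + D)*(D + D)) = 2*((D + t)*(2*D)) = 2*(2*D*(D + t)) = 4*D*(D + t))
J(A, N) = 8 + A (J(A, N) = A + 8 = 8 + A)
(-8 + 22)*J(-3 - 1*(-2), x(4, 6) - 1*6) = (-8 + 22)*(8 + (-3 - 1*(-2))) = 14*(8 + (-3 + 2)) = 14*(8 - 1) = 14*7 = 98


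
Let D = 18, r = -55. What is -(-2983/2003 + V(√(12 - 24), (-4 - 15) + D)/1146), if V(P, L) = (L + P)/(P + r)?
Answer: 10381904965/6971245206 + 18*I*√3/580067 ≈ 1.4892 + 5.3747e-5*I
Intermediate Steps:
V(P, L) = (L + P)/(-55 + P) (V(P, L) = (L + P)/(P - 55) = (L + P)/(-55 + P))
-(-2983/2003 + V(√(12 - 24), (-4 - 15) + D)/1146) = -(-2983/2003 + ((((-4 - 15) + 18) + √(12 - 24))/(-55 + √(12 - 24)))/1146) = -(-2983*1/2003 + (((-19 + 18) + √(-12))/(-55 + √(-12)))*(1/1146)) = -(-2983/2003 + ((-1 + 2*I*√3)/(-55 + 2*I*√3))*(1/1146)) = -(-2983/2003 + (-1 + 2*I*√3)/(1146*(-55 + 2*I*√3))) = 2983/2003 - (-1 + 2*I*√3)/(1146*(-55 + 2*I*√3))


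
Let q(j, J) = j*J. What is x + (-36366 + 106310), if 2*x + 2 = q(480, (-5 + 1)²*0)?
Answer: 69943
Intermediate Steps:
q(j, J) = J*j
x = -1 (x = -1 + (((-5 + 1)²*0)*480)/2 = -1 + (((-4)²*0)*480)/2 = -1 + ((16*0)*480)/2 = -1 + (0*480)/2 = -1 + (½)*0 = -1 + 0 = -1)
x + (-36366 + 106310) = -1 + (-36366 + 106310) = -1 + 69944 = 69943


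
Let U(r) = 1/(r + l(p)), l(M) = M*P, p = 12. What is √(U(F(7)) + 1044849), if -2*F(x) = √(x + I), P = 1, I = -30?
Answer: √((25076378 - 1044849*I*√23)/(24 - I*√23)) ≈ 1022.2 + 0.e-5*I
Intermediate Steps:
F(x) = -√(-30 + x)/2 (F(x) = -√(x - 30)/2 = -√(-30 + x)/2)
l(M) = M (l(M) = M*1 = M)
U(r) = 1/(12 + r) (U(r) = 1/(r + 12) = 1/(12 + r))
√(U(F(7)) + 1044849) = √(1/(12 - √(-30 + 7)/2) + 1044849) = √(1/(12 - I*√23/2) + 1044849) = √(1044849 + 1/(12 - I*√23/2))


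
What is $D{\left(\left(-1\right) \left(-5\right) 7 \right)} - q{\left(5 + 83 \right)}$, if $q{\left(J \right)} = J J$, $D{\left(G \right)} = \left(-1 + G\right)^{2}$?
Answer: $-6588$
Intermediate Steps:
$q{\left(J \right)} = J^{2}$
$D{\left(\left(-1\right) \left(-5\right) 7 \right)} - q{\left(5 + 83 \right)} = \left(-1 + \left(-1\right) \left(-5\right) 7\right)^{2} - \left(5 + 83\right)^{2} = \left(-1 + 5 \cdot 7\right)^{2} - 88^{2} = \left(-1 + 35\right)^{2} - 7744 = 34^{2} - 7744 = 1156 - 7744 = -6588$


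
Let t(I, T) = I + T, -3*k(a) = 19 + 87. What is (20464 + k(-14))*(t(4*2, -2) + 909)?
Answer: 18692230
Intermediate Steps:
k(a) = -106/3 (k(a) = -(19 + 87)/3 = -⅓*106 = -106/3)
(20464 + k(-14))*(t(4*2, -2) + 909) = (20464 - 106/3)*((4*2 - 2) + 909) = 61286*((8 - 2) + 909)/3 = 61286*(6 + 909)/3 = (61286/3)*915 = 18692230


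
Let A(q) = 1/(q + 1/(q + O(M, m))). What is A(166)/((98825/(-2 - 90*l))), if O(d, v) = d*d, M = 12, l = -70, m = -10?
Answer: 5828/15180995 ≈ 0.00038390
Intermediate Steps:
O(d, v) = d²
A(q) = 1/(q + 1/(144 + q)) (A(q) = 1/(q + 1/(q + 12²)) = 1/(q + 1/(q + 144)) = 1/(q + 1/(144 + q)))
A(166)/((98825/(-2 - 90*l))) = ((144 + 166)/(1 + 166² + 144*166))/((98825/(-2 - 90*(-70)))) = (310/(1 + 27556 + 23904))/((98825/(-2 + 6300))) = (310/51461)/((98825/6298)) = ((1/51461)*310)/((98825*(1/6298))) = 310/(51461*(1475/94)) = (310/51461)*(94/1475) = 5828/15180995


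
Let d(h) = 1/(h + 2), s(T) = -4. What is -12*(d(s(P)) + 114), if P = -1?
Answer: -1362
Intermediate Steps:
d(h) = 1/(2 + h)
-12*(d(s(P)) + 114) = -12*(1/(2 - 4) + 114) = -12*(1/(-2) + 114) = -12*(-1/2 + 114) = -12*227/2 = -1362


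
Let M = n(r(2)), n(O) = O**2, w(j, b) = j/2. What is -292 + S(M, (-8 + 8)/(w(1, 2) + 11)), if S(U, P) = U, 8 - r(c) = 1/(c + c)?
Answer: -3711/16 ≈ -231.94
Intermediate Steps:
w(j, b) = j/2 (w(j, b) = j*(1/2) = j/2)
r(c) = 8 - 1/(2*c) (r(c) = 8 - 1/(c + c) = 8 - 1/(2*c))
M = 961/16 (M = (8 - 1/2/2)**2 = (8 - 1/2*1/2)**2 = (8 - 1/4)**2 = (31/4)**2 = 961/16 ≈ 60.063)
-292 + S(M, (-8 + 8)/(w(1, 2) + 11)) = -292 + 961/16 = -3711/16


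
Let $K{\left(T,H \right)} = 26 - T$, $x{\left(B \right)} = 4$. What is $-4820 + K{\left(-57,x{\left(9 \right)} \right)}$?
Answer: $-4737$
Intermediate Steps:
$-4820 + K{\left(-57,x{\left(9 \right)} \right)} = -4820 + \left(26 - -57\right) = -4820 + \left(26 + 57\right) = -4820 + 83 = -4737$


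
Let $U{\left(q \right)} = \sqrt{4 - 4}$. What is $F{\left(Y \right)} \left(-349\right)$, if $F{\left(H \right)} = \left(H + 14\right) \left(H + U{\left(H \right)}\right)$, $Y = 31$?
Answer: $-486855$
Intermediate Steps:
$U{\left(q \right)} = 0$ ($U{\left(q \right)} = \sqrt{0} = 0$)
$F{\left(H \right)} = H \left(14 + H\right)$ ($F{\left(H \right)} = \left(H + 14\right) \left(H + 0\right) = \left(14 + H\right) H = H \left(14 + H\right)$)
$F{\left(Y \right)} \left(-349\right) = 31 \left(14 + 31\right) \left(-349\right) = 31 \cdot 45 \left(-349\right) = 1395 \left(-349\right) = -486855$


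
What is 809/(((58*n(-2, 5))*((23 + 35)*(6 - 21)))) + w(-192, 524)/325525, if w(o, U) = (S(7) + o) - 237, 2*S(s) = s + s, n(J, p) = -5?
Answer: 43277/22656540 ≈ 0.0019101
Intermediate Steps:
S(s) = s (S(s) = (s + s)/2 = (2*s)/2 = s)
w(o, U) = -230 + o (w(o, U) = (7 + o) - 237 = -230 + o)
809/(((58*n(-2, 5))*((23 + 35)*(6 - 21)))) + w(-192, 524)/325525 = 809/(((58*(-5))*((23 + 35)*(6 - 21)))) + (-230 - 192)/325525 = 809/((-16820*(-15))) - 422*1/325525 = 809/((-290*(-870))) - 422/325525 = 809/252300 - 422/325525 = 43277/22656540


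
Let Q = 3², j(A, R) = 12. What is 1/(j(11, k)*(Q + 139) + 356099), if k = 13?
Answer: 1/357875 ≈ 2.7943e-6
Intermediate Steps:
Q = 9
1/(j(11, k)*(Q + 139) + 356099) = 1/(12*(9 + 139) + 356099) = 1/(12*148 + 356099) = 1/(1776 + 356099) = 1/357875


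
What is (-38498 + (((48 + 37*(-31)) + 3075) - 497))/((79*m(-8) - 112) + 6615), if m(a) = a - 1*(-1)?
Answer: -37019/5950 ≈ -6.2217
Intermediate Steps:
m(a) = 1 + a (m(a) = a + 1 = 1 + a)
(-38498 + (((48 + 37*(-31)) + 3075) - 497))/((79*m(-8) - 112) + 6615) = (-38498 + (((48 + 37*(-31)) + 3075) - 497))/((79*(1 - 8) - 112) + 6615) = (-38498 + (((48 - 1147) + 3075) - 497))/((79*(-7) - 112) + 6615) = (-38498 + ((-1099 + 3075) - 497))/((-553 - 112) + 6615) = (-38498 + (1976 - 497))/(-665 + 6615) = (-38498 + 1479)/5950 = -37019*1/5950 = -37019/5950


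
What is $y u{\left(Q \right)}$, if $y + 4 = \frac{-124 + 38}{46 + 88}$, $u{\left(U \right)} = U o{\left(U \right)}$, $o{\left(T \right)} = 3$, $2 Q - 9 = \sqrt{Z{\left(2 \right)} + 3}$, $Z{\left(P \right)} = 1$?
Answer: $- \frac{10263}{134} \approx -76.59$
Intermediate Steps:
$Q = \frac{11}{2}$ ($Q = \frac{9}{2} + \frac{\sqrt{1 + 3}}{2} = \frac{9}{2} + \frac{\sqrt{4}}{2} = \frac{9}{2} + \frac{1}{2} \cdot 2 = \frac{9}{2} + 1 = \frac{11}{2} \approx 5.5$)
$u{\left(U \right)} = 3 U$ ($u{\left(U \right)} = U 3 = 3 U$)
$y = - \frac{311}{67}$ ($y = -4 + \frac{-124 + 38}{46 + 88} = -4 - \frac{86}{134} = -4 - \frac{43}{67} = - \frac{311}{67} \approx -4.6418$)
$y u{\left(Q \right)} = - \frac{311 \cdot 3 \cdot \frac{11}{2}}{67} = \left(- \frac{311}{67}\right) \frac{33}{2} = - \frac{10263}{134}$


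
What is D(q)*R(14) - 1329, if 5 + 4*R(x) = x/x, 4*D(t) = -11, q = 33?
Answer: -5305/4 ≈ -1326.3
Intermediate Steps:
D(t) = -11/4 (D(t) = (¼)*(-11) = -11/4)
R(x) = -1 (R(x) = -5/4 + (x/x)/4 = -5/4 + (¼)*1 = -5/4 + ¼ = -1)
D(q)*R(14) - 1329 = -11/4*(-1) - 1329 = 11/4 - 1329 = -5305/4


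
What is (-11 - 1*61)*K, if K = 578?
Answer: -41616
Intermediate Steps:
(-11 - 1*61)*K = (-11 - 1*61)*578 = (-11 - 61)*578 = -72*578 = -41616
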